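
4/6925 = 4/6925 = 0.00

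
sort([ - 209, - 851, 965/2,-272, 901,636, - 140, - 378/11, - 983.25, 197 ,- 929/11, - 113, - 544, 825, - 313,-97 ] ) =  [ -983.25, - 851, - 544, - 313, - 272, - 209, - 140, - 113, - 97 , - 929/11,- 378/11,197, 965/2,636,825, 901] 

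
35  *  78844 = 2759540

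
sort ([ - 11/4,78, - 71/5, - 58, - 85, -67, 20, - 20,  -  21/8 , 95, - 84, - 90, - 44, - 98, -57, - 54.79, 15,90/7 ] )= [  -  98, - 90, - 85 , - 84, - 67,- 58,-57, - 54.79, - 44, - 20, - 71/5,-11/4, - 21/8 , 90/7,15, 20, 78,95]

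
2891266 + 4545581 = 7436847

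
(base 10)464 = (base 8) 720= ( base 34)DM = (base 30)FE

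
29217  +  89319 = 118536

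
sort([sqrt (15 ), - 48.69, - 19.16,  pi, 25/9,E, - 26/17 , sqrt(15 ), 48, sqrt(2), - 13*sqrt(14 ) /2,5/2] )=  [ - 48.69, - 13*sqrt(14 )/2, - 19.16,  -  26/17 , sqrt(2 ),  5/2,E,25/9,pi,sqrt(15),sqrt( 15 ),48]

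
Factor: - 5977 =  - 43^1*139^1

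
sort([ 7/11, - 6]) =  [ - 6, 7/11] 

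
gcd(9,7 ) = 1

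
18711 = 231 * 81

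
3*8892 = 26676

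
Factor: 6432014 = 2^1 *3216007^1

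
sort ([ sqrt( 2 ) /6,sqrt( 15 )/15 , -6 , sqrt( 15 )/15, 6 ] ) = [ - 6, sqrt( 2 )/6, sqrt( 15 )/15 , sqrt (15 ) /15, 6] 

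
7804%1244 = 340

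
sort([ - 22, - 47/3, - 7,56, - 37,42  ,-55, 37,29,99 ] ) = [ - 55,-37,- 22, - 47/3, - 7, 29,37,42,56, 99 ]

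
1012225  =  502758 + 509467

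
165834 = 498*333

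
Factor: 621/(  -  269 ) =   -  3^3*23^1*269^( - 1 )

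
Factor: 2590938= 2^1*3^2*7^1*20563^1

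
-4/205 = - 1  +  201/205 = -0.02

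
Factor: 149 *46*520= 2^4 * 5^1 * 13^1*23^1*149^1 = 3564080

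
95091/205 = 463  +  176/205=463.86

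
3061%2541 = 520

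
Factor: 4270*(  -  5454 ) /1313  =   - 230580/13  =  - 2^2*3^3*5^1*7^1 * 13^( - 1)*61^1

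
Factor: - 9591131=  - 11^1*887^1*983^1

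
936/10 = 468/5= 93.60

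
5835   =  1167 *5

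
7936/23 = 7936/23 = 345.04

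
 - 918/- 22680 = 17/420 = 0.04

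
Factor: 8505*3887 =3^5* 5^1*7^1*13^2*23^1 = 33058935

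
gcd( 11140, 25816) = 4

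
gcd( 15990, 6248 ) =2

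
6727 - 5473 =1254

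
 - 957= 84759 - 85716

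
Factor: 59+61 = 2^3*3^1*5^1  =  120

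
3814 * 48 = 183072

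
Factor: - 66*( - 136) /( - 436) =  - 2^2*3^1*11^1*17^1*109^( - 1 )= - 2244/109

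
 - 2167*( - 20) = 43340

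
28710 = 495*58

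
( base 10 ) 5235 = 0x1473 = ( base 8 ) 12163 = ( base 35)49K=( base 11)3a2a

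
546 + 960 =1506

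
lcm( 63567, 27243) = 190701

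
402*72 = 28944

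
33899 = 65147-31248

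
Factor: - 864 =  - 2^5*3^3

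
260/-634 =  - 130/317 = -0.41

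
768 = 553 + 215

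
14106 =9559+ 4547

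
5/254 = 5/254  =  0.02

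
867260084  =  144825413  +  722434671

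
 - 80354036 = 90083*( - 892 )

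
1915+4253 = 6168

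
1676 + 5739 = 7415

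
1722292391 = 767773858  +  954518533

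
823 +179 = 1002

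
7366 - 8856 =- 1490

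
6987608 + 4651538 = 11639146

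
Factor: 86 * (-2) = -2^2*43^1 = -  172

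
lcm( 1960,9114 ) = 182280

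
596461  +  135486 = 731947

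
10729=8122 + 2607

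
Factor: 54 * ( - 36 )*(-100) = 194400 = 2^5*3^5 * 5^2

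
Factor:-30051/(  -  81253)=3^4*7^1*53^1 * 193^(-1)*421^ ( - 1)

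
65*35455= 2304575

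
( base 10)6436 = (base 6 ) 45444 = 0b1100100100100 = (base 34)5ja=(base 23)C3J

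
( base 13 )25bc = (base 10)5394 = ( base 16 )1512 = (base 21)C4I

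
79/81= 79/81 =0.98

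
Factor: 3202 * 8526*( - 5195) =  - 2^2*3^1* 5^1 * 7^2*29^1*1039^1*1601^1  =  - 141824809140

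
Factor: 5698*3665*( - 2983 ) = -62294496110 = -2^1* 5^1*7^1*11^1 * 19^1*37^1*157^1*733^1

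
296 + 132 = 428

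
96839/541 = 179 = 179.00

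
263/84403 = 263/84403 = 0.00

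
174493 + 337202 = 511695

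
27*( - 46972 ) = -1268244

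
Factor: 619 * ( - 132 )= - 81708 =-2^2*3^1*11^1*619^1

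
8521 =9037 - 516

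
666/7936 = 333/3968 = 0.08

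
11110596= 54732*203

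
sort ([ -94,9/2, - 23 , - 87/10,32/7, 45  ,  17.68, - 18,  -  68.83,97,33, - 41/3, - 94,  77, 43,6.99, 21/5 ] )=[-94, - 94, - 68.83, - 23, - 18, - 41/3,-87/10,21/5,  9/2  ,  32/7, 6.99, 17.68 , 33,43, 45,  77, 97]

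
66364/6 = 11060 + 2/3 = 11060.67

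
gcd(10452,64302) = 6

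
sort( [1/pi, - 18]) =[ - 18, 1/pi ] 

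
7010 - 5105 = 1905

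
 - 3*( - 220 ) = 660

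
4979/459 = 4979/459 = 10.85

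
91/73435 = 91/73435= 0.00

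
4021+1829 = 5850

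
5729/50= 5729/50 =114.58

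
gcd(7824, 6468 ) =12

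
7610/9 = 7610/9 = 845.56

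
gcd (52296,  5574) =6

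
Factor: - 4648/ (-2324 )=2 = 2^1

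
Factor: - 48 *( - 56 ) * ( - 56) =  - 150528 = - 2^10*3^1*7^2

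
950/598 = 1 + 176/299 = 1.59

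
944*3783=3571152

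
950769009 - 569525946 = 381243063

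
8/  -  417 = -1+ 409/417 =-0.02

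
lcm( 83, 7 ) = 581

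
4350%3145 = 1205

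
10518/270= 1753/45 = 38.96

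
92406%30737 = 195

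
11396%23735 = 11396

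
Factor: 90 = 2^1*3^2*5^1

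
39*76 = 2964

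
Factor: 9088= 2^7*71^1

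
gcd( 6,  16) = 2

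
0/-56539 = 0/1= -0.00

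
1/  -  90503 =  - 1/90503 = - 0.00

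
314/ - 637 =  - 314/637  =  - 0.49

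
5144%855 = 14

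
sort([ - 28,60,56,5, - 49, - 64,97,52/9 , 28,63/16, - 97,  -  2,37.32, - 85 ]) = [ - 97, - 85, - 64,-49 ,-28, - 2,63/16,5,  52/9,28,37.32 , 56,60 , 97 ]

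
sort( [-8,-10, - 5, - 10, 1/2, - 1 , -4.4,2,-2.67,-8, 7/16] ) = [-10, - 10, - 8,-8, - 5,-4.4, - 2.67,-1,  7/16, 1/2, 2 ] 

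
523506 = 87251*6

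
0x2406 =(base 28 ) BLA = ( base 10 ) 9222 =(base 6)110410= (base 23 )h9m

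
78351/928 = 78351/928= 84.43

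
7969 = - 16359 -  - 24328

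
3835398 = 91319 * 42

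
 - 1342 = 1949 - 3291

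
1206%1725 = 1206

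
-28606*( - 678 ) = 19394868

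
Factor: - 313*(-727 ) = 313^1*727^1 = 227551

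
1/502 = 1/502 = 0.00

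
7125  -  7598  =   - 473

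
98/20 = 49/10 = 4.90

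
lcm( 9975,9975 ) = 9975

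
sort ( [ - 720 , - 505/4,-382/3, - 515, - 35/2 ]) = [ - 720, - 515, - 382/3, - 505/4, - 35/2] 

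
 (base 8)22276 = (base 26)DNK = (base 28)brq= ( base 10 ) 9406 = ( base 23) hhm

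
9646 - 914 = 8732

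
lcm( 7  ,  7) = 7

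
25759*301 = 7753459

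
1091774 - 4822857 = - 3731083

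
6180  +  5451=11631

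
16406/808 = 20+123/404 = 20.30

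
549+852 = 1401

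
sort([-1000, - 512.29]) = [-1000,-512.29 ]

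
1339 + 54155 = 55494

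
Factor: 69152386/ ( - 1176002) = -34576193/588001 = -53^1*617^( - 1)*953^(-1 )*652381^1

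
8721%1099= 1028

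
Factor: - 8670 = -2^1*3^1 * 5^1*17^2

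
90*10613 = 955170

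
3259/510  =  3259/510 = 6.39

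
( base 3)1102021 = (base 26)1dj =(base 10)1033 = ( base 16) 409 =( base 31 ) 12a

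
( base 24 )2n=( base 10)71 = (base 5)241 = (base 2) 1000111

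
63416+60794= 124210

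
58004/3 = 58004/3 = 19334.67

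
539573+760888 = 1300461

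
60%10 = 0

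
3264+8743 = 12007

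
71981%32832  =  6317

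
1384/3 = 1384/3 = 461.33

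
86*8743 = 751898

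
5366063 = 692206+4673857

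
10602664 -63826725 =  - 53224061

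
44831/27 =44831/27 = 1660.41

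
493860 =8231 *60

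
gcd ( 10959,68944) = 1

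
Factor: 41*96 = 2^5 *3^1*41^1=3936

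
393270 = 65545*6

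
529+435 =964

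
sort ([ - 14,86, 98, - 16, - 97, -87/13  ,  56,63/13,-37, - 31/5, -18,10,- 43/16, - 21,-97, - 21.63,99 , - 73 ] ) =[ - 97, - 97 , - 73 , - 37, - 21.63, - 21,- 18, - 16,-14, - 87/13, - 31/5, - 43/16, 63/13, 10,56, 86, 98,99 ] 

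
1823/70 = 26 + 3/70 = 26.04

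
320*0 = 0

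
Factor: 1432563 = 3^1*11^1* 43411^1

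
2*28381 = 56762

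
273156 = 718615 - 445459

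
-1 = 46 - 47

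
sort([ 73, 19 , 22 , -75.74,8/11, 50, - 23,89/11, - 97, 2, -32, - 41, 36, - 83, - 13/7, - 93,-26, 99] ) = [ - 97,-93,  -  83, - 75.74,-41 , - 32, - 26 , - 23,-13/7,8/11, 2, 89/11, 19, 22, 36,50,73, 99 ] 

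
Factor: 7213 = 7213^1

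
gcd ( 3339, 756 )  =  63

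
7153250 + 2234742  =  9387992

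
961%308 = 37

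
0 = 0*692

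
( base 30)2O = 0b1010100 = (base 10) 84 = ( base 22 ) 3i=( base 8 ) 124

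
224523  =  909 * 247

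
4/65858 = 2/32929 = 0.00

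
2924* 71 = 207604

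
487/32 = 15 + 7/32=15.22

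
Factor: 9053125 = 5^5*2897^1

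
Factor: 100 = 2^2*5^2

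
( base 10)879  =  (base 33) QL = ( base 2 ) 1101101111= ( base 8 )1557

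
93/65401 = 93/65401 = 0.00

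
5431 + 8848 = 14279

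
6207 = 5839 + 368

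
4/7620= 1/1905= 0.00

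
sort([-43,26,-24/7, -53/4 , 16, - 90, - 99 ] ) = [ - 99,-90,  -  43, - 53/4,-24/7,16,26]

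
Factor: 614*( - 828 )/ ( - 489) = 169464/163 = 2^3* 3^1*23^1*163^( - 1)*307^1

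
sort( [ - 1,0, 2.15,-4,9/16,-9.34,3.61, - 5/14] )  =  [ - 9.34, - 4, - 1, - 5/14,0,9/16, 2.15,3.61 ]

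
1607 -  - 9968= 11575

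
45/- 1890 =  - 1/42 = - 0.02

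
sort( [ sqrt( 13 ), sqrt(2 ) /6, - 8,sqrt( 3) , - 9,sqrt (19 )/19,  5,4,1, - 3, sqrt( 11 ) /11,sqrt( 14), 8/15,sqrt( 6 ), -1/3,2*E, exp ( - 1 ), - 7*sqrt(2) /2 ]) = [ - 9, - 8, - 7*sqrt( 2) /2, - 3 ,  -  1/3, sqrt(19) /19,sqrt(2 )/6, sqrt ( 11 )/11, exp( - 1 ), 8/15 , 1,sqrt( 3), sqrt( 6),  sqrt(13), sqrt(14), 4,5 , 2 * E]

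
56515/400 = 11303/80 = 141.29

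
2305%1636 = 669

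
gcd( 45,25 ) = 5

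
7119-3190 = 3929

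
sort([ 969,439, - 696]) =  [-696,439,969]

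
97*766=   74302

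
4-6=-2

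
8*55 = 440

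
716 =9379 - 8663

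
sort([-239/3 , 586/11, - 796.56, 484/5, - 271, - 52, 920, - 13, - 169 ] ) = [  -  796.56, - 271, - 169 , - 239/3, - 52, - 13, 586/11,484/5,920 ]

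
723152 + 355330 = 1078482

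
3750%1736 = 278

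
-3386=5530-8916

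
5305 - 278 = 5027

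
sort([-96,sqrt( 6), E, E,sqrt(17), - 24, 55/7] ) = [ - 96, - 24, sqrt( 6 ), E, E, sqrt(17),  55/7]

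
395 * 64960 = 25659200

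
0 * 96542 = 0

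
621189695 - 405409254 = 215780441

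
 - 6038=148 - 6186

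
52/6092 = 13/1523= 0.01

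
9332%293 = 249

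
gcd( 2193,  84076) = 1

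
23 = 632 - 609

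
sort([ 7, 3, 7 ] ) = [ 3,7, 7] 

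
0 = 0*7799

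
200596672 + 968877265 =1169473937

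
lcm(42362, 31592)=1863928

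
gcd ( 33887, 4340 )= 7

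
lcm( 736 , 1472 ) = 1472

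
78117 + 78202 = 156319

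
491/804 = 491/804 = 0.61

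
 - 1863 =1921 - 3784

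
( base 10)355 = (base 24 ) ej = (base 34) AF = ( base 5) 2410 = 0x163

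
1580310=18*87795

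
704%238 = 228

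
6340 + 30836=37176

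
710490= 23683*30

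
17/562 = 17/562 = 0.03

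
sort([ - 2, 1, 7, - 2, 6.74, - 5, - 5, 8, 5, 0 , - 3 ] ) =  [ - 5, - 5, - 3, - 2, - 2,0, 1 , 5, 6.74,7,8]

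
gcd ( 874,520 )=2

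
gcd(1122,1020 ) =102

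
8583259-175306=8407953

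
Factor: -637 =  - 7^2*13^1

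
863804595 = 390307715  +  473496880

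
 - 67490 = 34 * (  -  1985)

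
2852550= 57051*50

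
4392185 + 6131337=10523522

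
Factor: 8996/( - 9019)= - 2^2*13^1*29^( - 1) * 173^1*311^ (-1)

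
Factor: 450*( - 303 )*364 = - 49631400 = - 2^3*3^3*5^2*7^1*13^1*101^1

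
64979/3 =21659 + 2/3=21659.67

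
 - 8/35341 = -1 + 35333/35341= - 0.00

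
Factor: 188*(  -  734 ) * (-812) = 2^5*7^1 *29^1*47^1*367^1 = 112049504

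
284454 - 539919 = - 255465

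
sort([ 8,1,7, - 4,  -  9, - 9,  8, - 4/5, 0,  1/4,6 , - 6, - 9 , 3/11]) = [ - 9, - 9 , - 9, - 6,  -  4, - 4/5, 0,1/4,  3/11, 1,6, 7 , 8, 8]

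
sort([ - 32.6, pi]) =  [- 32.6 , pi] 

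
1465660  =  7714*190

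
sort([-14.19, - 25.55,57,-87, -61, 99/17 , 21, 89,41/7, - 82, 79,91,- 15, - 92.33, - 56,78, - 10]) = [ - 92.33,  -  87, - 82,-61, - 56, - 25.55, -15,-14.19, - 10,  99/17, 41/7, 21, 57  ,  78, 79, 89, 91] 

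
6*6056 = 36336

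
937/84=937/84=11.15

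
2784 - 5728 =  - 2944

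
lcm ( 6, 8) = 24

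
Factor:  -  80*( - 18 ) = 1440 = 2^5*3^2*5^1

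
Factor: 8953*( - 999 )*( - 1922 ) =2^1 * 3^3*7^1 *31^2*37^1 * 1279^1 =17190458334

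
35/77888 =35/77888  =  0.00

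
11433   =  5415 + 6018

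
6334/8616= 3167/4308 = 0.74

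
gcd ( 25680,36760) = 40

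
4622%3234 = 1388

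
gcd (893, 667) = 1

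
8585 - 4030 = 4555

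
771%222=105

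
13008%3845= 1473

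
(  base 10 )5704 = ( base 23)ai0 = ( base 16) 1648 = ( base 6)42224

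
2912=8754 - 5842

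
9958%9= 4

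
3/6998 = 3/6998 = 0.00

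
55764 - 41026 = 14738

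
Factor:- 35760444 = -2^2 * 3^1*2980037^1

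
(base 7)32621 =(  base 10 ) 8198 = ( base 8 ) 20006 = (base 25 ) D2N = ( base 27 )B6H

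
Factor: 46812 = 2^2*3^1 * 47^1 * 83^1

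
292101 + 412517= 704618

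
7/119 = 1/17 = 0.06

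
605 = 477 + 128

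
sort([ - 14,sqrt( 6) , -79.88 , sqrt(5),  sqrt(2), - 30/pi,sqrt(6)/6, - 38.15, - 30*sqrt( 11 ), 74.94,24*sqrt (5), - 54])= [ - 30*sqrt(11), - 79.88,-54, - 38.15, - 14, - 30/pi,sqrt( 6 )/6,sqrt(2 ),  sqrt( 5),sqrt( 6),24*sqrt (5),74.94] 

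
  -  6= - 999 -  -993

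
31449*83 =2610267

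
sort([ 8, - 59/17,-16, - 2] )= [ - 16, - 59/17, - 2,8]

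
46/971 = 46/971=0.05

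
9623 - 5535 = 4088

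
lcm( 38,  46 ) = 874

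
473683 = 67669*7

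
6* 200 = 1200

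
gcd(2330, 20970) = 2330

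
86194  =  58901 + 27293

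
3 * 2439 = 7317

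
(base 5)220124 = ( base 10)7539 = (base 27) A96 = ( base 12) 4443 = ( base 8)16563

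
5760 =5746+14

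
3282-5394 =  - 2112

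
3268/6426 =1634/3213= 0.51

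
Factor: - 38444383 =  - 1627^1*23629^1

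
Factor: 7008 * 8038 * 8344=470020056576  =  2^9* 3^1*7^1*73^1*149^1*4019^1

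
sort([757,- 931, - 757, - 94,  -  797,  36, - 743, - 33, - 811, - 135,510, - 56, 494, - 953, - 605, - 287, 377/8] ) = [ - 953, - 931, - 811, - 797 , - 757, - 743,-605, - 287, - 135, - 94, - 56, - 33,36,377/8, 494,510, 757]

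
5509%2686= 137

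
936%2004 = 936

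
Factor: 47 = 47^1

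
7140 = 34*210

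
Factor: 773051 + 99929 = 2^2*5^1 * 43649^1 = 872980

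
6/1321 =6/1321 = 0.00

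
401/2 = 401/2 = 200.50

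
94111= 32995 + 61116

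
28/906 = 14/453=0.03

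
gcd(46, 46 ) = 46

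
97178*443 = 43049854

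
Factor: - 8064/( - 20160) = 2^1*5^( -1) = 2/5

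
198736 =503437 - 304701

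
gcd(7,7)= 7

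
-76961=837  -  77798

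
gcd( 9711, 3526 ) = 1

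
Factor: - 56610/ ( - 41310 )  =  3^( - 3 )*37^1 = 37/27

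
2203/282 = 7 + 229/282= 7.81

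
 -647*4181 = -2705107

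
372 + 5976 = 6348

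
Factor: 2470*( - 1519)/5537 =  - 76570/113 = -2^1*5^1*13^1* 19^1*31^1*113^( - 1)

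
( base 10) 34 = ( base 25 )19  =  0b100010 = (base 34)10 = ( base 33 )11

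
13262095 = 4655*2849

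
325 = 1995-1670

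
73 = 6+67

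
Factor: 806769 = 3^2 *17^1 * 5273^1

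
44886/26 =22443/13 = 1726.38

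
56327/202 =278 + 171/202 =278.85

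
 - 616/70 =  - 44/5= -  8.80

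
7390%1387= 455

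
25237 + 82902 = 108139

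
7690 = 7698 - 8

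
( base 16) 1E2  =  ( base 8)742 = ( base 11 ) 3A9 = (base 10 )482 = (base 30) G2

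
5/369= 5/369 = 0.01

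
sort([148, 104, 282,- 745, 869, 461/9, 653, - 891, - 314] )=[  -  891, - 745, - 314, 461/9, 104,148, 282,653,  869]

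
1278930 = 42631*30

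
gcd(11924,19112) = 4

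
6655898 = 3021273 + 3634625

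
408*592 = 241536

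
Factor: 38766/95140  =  2^( -1)*3^1 *5^( - 1)*7^1*13^1 * 67^( - 1) = 273/670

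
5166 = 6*861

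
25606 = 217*118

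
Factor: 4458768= 2^4 * 3^1*19^1*4889^1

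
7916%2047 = 1775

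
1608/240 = 67/10 = 6.70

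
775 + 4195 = 4970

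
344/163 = 344/163= 2.11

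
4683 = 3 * 1561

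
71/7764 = 71/7764 =0.01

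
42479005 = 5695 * 7459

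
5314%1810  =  1694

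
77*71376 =5495952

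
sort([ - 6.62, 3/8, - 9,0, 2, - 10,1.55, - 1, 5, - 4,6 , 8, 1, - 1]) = [ - 10, - 9, - 6.62, - 4,-1, - 1,0 , 3/8  ,  1, 1.55,2 , 5, 6 , 8]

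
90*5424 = 488160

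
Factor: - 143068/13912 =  - 2^( - 1)*37^( - 1)  *  761^1  =  - 761/74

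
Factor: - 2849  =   - 7^1 *11^1*37^1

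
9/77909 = 9/77909 = 0.00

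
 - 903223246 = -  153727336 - 749495910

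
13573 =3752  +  9821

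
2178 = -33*( -66 )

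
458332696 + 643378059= 1101710755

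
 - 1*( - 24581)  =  24581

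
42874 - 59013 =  -16139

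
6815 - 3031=3784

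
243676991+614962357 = 858639348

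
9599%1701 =1094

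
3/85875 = 1/28625 = 0.00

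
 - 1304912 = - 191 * 6832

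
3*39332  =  117996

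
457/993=457/993 = 0.46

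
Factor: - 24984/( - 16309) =2^3*3^2*47^ ( - 1 ) = 72/47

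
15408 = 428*36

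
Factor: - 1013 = - 1013^1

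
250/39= 6 + 16/39  =  6.41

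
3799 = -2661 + 6460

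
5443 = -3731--9174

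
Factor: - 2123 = -11^1*193^1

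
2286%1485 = 801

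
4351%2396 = 1955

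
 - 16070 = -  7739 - 8331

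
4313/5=862 + 3/5 = 862.60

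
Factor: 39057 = 3^1*47^1*277^1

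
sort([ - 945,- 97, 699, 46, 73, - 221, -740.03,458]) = [ - 945, - 740.03, - 221, - 97, 46, 73, 458, 699]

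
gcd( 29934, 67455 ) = 9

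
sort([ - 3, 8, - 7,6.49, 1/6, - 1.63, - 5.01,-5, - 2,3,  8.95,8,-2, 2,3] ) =[ - 7, - 5.01,  -  5,  -  3, - 2, - 2, - 1.63, 1/6,  2,  3, 3,6.49, 8,8,8.95] 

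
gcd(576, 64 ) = 64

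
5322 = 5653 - 331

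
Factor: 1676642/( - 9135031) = -2^1*11^1*17^1*4483^1*9135031^( - 1)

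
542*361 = 195662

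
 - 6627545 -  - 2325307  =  -4302238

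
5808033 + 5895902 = 11703935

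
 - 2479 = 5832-8311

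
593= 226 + 367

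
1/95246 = 1/95246 = 0.00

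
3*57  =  171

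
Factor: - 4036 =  - 2^2* 1009^1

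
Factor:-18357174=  - 2^1 * 3^2*11^1*23^1*29^1*139^1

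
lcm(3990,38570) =115710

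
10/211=10/211 =0.05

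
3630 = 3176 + 454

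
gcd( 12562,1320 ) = 22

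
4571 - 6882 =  - 2311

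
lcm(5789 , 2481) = 17367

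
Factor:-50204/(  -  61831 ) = 2^2*11^( - 1)*73^( - 1)*163^1 = 652/803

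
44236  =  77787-33551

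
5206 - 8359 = - 3153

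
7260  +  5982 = 13242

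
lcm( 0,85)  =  0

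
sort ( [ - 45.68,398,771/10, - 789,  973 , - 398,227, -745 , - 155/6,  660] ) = [-789, - 745, - 398, - 45.68 ,-155/6 , 771/10,227, 398, 660, 973]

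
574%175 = 49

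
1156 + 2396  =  3552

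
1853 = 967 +886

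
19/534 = 19/534  =  0.04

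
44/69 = 44/69 = 0.64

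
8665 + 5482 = 14147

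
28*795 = 22260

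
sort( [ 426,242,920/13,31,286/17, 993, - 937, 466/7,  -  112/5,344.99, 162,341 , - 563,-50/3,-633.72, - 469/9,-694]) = [-937, - 694, - 633.72,-563, - 469/9,- 112/5, - 50/3, 286/17, 31,466/7,920/13,162,242,341,  344.99 , 426,993 ] 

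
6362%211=32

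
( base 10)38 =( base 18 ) 22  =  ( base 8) 46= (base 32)16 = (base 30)18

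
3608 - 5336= - 1728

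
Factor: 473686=2^1* 29^1*8167^1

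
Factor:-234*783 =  - 183222 =- 2^1*3^5*13^1*29^1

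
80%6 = 2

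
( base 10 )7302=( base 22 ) f1k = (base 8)16206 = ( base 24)CG6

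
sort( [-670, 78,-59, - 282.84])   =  [-670, - 282.84 ,-59 , 78]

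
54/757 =54/757 = 0.07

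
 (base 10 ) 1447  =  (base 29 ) 1kq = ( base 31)1FL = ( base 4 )112213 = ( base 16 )5a7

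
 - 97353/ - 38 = 2561 + 35/38 = 2561.92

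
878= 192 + 686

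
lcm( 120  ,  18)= 360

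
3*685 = 2055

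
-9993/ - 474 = 21 + 13/158= 21.08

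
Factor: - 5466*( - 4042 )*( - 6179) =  - 2^2*3^1*37^1 * 43^1*47^1 *167^1 * 911^1 = - 136516181388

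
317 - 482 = -165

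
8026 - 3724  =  4302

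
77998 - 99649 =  - 21651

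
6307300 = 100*63073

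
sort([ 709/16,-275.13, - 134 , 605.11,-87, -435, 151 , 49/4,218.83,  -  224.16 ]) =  [ - 435, - 275.13, -224.16 ,-134, - 87 , 49/4,  709/16,151, 218.83 , 605.11]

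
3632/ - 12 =-303 + 1/3 = - 302.67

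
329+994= 1323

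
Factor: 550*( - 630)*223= - 2^2*3^2*5^3*7^1*11^1*223^1  =  -77269500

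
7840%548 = 168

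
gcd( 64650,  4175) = 25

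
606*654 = 396324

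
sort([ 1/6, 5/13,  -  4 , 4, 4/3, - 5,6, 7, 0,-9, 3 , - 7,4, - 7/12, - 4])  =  [-9,-7, - 5,-4, - 4, - 7/12, 0, 1/6, 5/13, 4/3,3, 4, 4,6,7 ] 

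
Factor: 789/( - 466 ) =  - 2^( - 1)*3^1*233^ ( - 1)*263^1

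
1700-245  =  1455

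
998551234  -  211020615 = 787530619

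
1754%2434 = 1754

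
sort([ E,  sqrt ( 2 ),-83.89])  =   [ - 83.89,sqrt( 2), E]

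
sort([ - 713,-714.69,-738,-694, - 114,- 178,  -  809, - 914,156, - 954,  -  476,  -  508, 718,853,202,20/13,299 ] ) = [ - 954, - 914, - 809,-738, - 714.69, - 713, - 694, - 508, - 476, - 178 , - 114,20/13,156, 202, 299,  718,853 ]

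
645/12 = 53 + 3/4 = 53.75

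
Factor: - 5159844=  - 2^2 * 3^2*143329^1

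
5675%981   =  770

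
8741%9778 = 8741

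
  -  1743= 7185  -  8928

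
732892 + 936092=1668984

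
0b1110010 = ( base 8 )162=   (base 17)6C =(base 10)114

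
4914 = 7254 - 2340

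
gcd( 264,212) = 4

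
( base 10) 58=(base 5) 213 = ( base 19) 31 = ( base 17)37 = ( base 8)72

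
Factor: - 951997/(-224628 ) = 2^( - 2)*3^ (  -  1)*18719^(-1)*951997^1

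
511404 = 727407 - 216003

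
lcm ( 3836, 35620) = 249340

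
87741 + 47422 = 135163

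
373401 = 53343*7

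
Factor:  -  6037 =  - 6037^1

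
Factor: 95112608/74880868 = 2^3*313^( - 1)* 59809^(  -  1)*2972269^1=23778152/18720217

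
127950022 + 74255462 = 202205484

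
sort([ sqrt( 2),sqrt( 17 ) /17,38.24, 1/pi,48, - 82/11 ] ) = [ - 82/11,sqrt( 17) /17,1/pi,sqrt( 2), 38.24,48 ]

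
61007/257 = 237 + 98/257 = 237.38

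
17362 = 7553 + 9809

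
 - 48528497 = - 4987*9731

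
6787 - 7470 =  - 683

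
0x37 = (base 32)1N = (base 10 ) 55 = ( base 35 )1k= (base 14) 3d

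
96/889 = 96/889 = 0.11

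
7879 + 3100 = 10979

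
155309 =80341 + 74968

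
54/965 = 54/965 = 0.06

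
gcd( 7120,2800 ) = 80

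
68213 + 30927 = 99140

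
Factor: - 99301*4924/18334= - 244479062/9167 = -2^1*89^( - 1)*103^ ( - 1 )*199^1 * 499^1 * 1231^1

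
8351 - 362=7989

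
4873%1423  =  604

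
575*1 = 575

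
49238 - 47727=1511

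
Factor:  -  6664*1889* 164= -2064480544 =-  2^5*7^2*17^1*41^1*1889^1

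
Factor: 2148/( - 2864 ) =-2^ ( - 2)*3^1 = - 3/4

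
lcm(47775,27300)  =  191100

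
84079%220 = 39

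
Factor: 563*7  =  7^1*563^1 = 3941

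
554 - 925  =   - 371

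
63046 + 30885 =93931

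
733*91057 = 66744781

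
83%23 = 14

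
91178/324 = 45589/162 = 281.41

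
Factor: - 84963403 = -7^2* 23^1*75389^1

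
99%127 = 99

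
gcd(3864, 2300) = 92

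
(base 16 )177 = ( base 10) 375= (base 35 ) AP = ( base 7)1044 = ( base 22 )h1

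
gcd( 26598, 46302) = 6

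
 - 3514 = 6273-9787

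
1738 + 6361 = 8099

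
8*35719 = 285752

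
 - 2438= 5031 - 7469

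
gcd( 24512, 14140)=4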